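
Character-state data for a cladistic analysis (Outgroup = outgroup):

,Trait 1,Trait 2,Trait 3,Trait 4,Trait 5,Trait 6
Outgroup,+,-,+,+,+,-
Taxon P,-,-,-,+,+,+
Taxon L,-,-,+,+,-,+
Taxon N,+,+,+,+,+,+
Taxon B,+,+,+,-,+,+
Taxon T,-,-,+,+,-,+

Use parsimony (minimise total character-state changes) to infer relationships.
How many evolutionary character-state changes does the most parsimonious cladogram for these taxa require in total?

Character polarity is set by the outgroup: the derived state is whichever differs from the outgroup's state, so for Trait 1, Trait 3, Trait 4, Trait 5 the derived state is '-', and for the remaining characters it is '+'.
Trait 1 (derived state '-') is shared by Taxon L, Taxon P, and Taxon T — a synapomorphy uniting that clade.
Trait 2: derived state '+' in Taxon B and Taxon N only — synapomorphy for {Taxon B, Taxon N}.
Trait 3 (derived state '-') is unique to Taxon P (autapomorphy; uninformative for grouping).
Trait 4 (derived state '-') is unique to Taxon B (autapomorphy; uninformative for grouping).
Trait 5: derived state '-' in Taxon L and Taxon T only — synapomorphy for {Taxon L, Taxon T}.
All ingroup taxa share the derived state '+' for Trait 6; it defines the ingroup but does not resolve relationships within it.
Most parsimonious ingroup topology: ((Taxon P,(Taxon L,Taxon T)),(Taxon N,Taxon B)).
Changes per character on this tree: Trait 1: 1; Trait 2: 1; Trait 3: 1; Trait 4: 1; Trait 5: 1; Trait 6: 1.
Total = 6.

6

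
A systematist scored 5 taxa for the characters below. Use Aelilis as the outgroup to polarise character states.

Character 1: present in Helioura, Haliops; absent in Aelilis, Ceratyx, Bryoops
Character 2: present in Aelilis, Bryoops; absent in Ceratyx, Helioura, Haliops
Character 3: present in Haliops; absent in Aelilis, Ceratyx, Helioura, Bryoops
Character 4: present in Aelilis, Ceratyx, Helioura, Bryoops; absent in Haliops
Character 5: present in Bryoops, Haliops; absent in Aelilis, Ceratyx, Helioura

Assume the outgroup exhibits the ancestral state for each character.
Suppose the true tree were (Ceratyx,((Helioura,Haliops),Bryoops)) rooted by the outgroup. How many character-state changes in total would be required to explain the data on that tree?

Map each character onto (Ceratyx,((Helioura,Haliops),Bryoops)) (rooted by Aelilis) and count the minimum state changes it requires (Fitch parsimony):
Character 1: 1; Character 2: 2; Character 3: 1; Character 4: 1; Character 5: 2.
Total tree length = 7.

7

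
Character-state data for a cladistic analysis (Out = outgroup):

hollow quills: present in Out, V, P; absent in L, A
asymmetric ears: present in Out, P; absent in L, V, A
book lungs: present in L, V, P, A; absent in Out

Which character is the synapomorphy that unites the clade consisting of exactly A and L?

Character polarity is set by the outgroup: the derived state is whichever differs from the outgroup's state, so for hollow quills, asymmetric ears the derived state is 'absent', and for the remaining characters it is 'present'.
hollow quills (derived state 'absent') is shared by A and L — a synapomorphy uniting that clade.
asymmetric ears: derived state 'absent' in A, L, and V only — synapomorphy for {A, L, V}.
book lungs (derived state 'present') is shared by all ingroup taxa — unites the whole ingroup.
Most parsimonious ingroup topology: (((L,A),V),P).
The clade {A, L} is supported by hollow quills: its derived state 'absent' occurs in exactly those taxa and in no other taxon (including the outgroup).

hollow quills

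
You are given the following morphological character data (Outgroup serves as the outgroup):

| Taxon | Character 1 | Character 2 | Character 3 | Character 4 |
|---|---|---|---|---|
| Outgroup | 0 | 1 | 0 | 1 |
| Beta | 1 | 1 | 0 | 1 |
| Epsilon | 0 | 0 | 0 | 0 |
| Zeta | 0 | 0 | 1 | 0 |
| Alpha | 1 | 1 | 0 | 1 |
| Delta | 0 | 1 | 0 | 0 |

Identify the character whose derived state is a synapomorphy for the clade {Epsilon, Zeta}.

Character polarity is set by the outgroup: the derived state is whichever differs from the outgroup's state, so for Character 2, Character 4 the derived state is '0', and for the remaining characters it is '1'.
Character 1: derived state '1' in Alpha and Beta only — synapomorphy for {Alpha, Beta}.
Character 2: derived state '0' in Epsilon and Zeta only — synapomorphy for {Epsilon, Zeta}.
Character 3: derived state '1' in Zeta only — an autapomorphy, so it tells us nothing about relationships among taxa.
Character 4: derived state '0' in Delta, Epsilon, and Zeta only — synapomorphy for {Delta, Epsilon, Zeta}.
Most parsimonious ingroup topology: ((Beta,Alpha),((Epsilon,Zeta),Delta)).
The clade {Epsilon, Zeta} is supported by Character 2: its derived state '0' occurs in exactly those taxa and in no other taxon (including the outgroup).

Character 2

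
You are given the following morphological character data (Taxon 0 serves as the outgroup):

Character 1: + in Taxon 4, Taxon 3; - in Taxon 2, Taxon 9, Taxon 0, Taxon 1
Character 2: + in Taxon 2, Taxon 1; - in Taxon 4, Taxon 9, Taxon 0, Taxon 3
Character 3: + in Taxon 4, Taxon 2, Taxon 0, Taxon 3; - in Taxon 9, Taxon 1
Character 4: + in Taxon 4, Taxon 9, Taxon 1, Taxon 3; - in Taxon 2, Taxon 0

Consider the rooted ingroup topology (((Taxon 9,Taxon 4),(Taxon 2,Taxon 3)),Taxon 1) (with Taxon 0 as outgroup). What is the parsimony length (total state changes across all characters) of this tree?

8

Map each character onto (((Taxon 9,Taxon 4),(Taxon 2,Taxon 3)),Taxon 1) (rooted by Taxon 0) and count the minimum state changes it requires (Fitch parsimony):
Character 1: 2; Character 2: 2; Character 3: 2; Character 4: 2.
Total tree length = 8.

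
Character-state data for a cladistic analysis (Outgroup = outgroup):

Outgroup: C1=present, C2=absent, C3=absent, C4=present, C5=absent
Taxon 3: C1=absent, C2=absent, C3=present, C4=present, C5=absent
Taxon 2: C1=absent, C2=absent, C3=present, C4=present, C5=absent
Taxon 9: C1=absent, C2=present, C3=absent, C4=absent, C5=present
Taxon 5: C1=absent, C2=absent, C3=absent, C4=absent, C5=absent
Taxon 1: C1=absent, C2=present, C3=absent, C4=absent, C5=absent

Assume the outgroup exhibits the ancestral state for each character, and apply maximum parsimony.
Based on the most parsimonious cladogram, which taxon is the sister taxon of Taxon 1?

Taxon 9

Character polarity is set by the outgroup: the derived state is whichever differs from the outgroup's state, so for C1, C4 the derived state is 'absent', and for the remaining characters it is 'present'.
All ingroup taxa share the derived state 'absent' for C1; it defines the ingroup but does not resolve relationships within it.
C2 (derived state 'present') is shared by Taxon 1 and Taxon 9 — a synapomorphy uniting that clade.
C3: derived state 'present' in Taxon 2 and Taxon 3 only — synapomorphy for {Taxon 2, Taxon 3}.
C4: derived state 'absent' in Taxon 1, Taxon 5, and Taxon 9 only — synapomorphy for {Taxon 1, Taxon 5, Taxon 9}.
C5 (derived state 'present') is unique to Taxon 9 (autapomorphy; uninformative for grouping).
Most parsimonious ingroup topology: ((Taxon 3,Taxon 2),((Taxon 9,Taxon 1),Taxon 5)).
Taxon 1 and Taxon 9 form a cherry on this tree, so they are sister taxa.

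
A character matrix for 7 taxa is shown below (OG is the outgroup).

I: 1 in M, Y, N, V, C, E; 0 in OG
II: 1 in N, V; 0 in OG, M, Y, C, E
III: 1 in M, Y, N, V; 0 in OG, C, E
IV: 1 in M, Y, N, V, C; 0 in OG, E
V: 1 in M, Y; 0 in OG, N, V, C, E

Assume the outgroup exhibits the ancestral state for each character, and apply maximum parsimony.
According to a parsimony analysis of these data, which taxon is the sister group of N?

The outgroup has state '0' for every character, so '1' is the derived state throughout.
All ingroup taxa share the derived state '1' for I; it defines the ingroup but does not resolve relationships within it.
Only N and V show the derived state '1' for II, supporting them as a clade.
III: derived state '1' in M, N, V, and Y only — synapomorphy for {M, N, V, Y}.
IV: derived state '1' in C, M, N, V, and Y only — synapomorphy for {C, M, N, V, Y}.
V: derived state '1' in M and Y only — synapomorphy for {M, Y}.
Most parsimonious ingroup topology: ((((M,Y),(N,V)),C),E).
N and V form a cherry on this tree, so they are sister taxa.

V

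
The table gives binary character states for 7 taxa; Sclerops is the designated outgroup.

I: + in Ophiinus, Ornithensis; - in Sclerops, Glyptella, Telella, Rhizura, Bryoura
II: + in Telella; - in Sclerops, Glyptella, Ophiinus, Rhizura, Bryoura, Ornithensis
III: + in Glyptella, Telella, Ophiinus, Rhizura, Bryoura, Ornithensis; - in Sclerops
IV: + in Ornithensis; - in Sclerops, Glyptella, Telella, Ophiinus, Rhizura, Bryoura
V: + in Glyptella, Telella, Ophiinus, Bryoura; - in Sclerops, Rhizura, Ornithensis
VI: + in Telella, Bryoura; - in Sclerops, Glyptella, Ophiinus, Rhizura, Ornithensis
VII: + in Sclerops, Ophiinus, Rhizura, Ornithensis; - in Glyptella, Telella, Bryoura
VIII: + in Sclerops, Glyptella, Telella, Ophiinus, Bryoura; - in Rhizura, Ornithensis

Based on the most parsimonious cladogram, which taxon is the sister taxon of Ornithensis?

Character polarity is set by the outgroup: the derived state is whichever differs from the outgroup's state, so for VII, VIII the derived state is '-', and for the remaining characters it is '+'.
I groups Ophiinus and Ornithensis, which is incompatible with the clades supported by the remaining characters; treating it as convergent (homoplasy) costs fewer steps than any alternative tree.
II: derived state '+' in Telella only — an autapomorphy, so it tells us nothing about relationships among taxa.
III (derived state '+') is shared by all ingroup taxa — unites the whole ingroup.
IV: derived state '+' in Ornithensis only — an autapomorphy, so it tells us nothing about relationships among taxa.
V (derived state '+') is shared by Bryoura, Glyptella, Ophiinus, and Telella — a synapomorphy uniting that clade.
VI: derived state '+' in Bryoura and Telella only — synapomorphy for {Bryoura, Telella}.
VII: derived state '-' in Bryoura, Glyptella, and Telella only — synapomorphy for {Bryoura, Glyptella, Telella}.
VIII (derived state '-') is shared by Ornithensis and Rhizura — a synapomorphy uniting that clade.
Most parsimonious ingroup topology: (((Glyptella,(Telella,Bryoura)),Ophiinus),(Rhizura,Ornithensis)).
Ornithensis and Rhizura form a cherry on this tree, so they are sister taxa.

Rhizura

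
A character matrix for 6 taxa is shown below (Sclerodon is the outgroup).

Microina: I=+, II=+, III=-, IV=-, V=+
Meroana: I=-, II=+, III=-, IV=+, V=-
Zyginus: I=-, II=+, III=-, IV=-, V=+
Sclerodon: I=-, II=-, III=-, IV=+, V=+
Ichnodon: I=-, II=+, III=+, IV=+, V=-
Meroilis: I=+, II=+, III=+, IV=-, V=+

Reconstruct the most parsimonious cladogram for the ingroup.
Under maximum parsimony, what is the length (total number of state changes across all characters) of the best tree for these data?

6

Character polarity is set by the outgroup: the derived state is whichever differs from the outgroup's state, so for IV, V the derived state is '-', and for the remaining characters it is '+'.
Only Meroilis and Microina show the derived state '+' for I, supporting them as a clade.
All ingroup taxa share the derived state '+' for II; it defines the ingroup but does not resolve relationships within it.
III (state '+') occurs in Ichnodon and Meroilis but conflicts with the nesting implied by the other characters — most parsimoniously interpreted as homoplasy.
Only Meroilis, Microina, and Zyginus show the derived state '-' for IV, supporting them as a clade.
Only Ichnodon and Meroana show the derived state '-' for V, supporting them as a clade.
Most parsimonious ingroup topology: ((Meroana,Ichnodon),((Microina,Meroilis),Zyginus)).
Changes per character on this tree: I: 1; II: 1; III: 2; IV: 1; V: 1.
Total = 6.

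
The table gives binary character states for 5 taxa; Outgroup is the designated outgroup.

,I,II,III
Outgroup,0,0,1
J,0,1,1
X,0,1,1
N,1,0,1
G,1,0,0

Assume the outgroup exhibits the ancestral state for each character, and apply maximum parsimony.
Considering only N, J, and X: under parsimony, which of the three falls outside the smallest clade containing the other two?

Character polarity is set by the outgroup: the derived state is whichever differs from the outgroup's state, so for III the derived state is '0', and for the remaining characters it is '1'.
I: derived state '1' in G and N only — synapomorphy for {G, N}.
II: derived state '1' in J and X only — synapomorphy for {J, X}.
III: derived state '0' in G only — an autapomorphy, so it tells us nothing about relationships among taxa.
Most parsimonious ingroup topology: ((J,X),(N,G)).
X and J share a more recent common ancestor with each other than either does with N, so N is the least closely related of the three.

N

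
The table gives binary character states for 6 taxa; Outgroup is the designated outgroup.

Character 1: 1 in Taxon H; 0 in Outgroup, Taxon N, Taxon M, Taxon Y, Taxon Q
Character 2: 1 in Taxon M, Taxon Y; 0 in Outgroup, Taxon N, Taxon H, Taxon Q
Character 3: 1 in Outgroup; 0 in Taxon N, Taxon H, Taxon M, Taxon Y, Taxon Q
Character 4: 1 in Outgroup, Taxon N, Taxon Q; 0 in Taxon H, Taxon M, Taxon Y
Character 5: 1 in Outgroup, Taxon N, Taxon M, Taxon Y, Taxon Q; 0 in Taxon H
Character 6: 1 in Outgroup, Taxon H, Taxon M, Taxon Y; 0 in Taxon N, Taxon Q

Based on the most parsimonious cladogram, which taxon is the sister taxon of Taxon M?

Character polarity is set by the outgroup: the derived state is whichever differs from the outgroup's state, so for Character 3, Character 4, Character 5, Character 6 the derived state is '0', and for the remaining characters it is '1'.
Character 1: derived state '1' in Taxon H only — an autapomorphy, so it tells us nothing about relationships among taxa.
Only Taxon M and Taxon Y show the derived state '1' for Character 2, supporting them as a clade.
All ingroup taxa share the derived state '0' for Character 3; it defines the ingroup but does not resolve relationships within it.
Only Taxon H, Taxon M, and Taxon Y show the derived state '0' for Character 4, supporting them as a clade.
Character 5: derived state '0' in Taxon H only — an autapomorphy, so it tells us nothing about relationships among taxa.
Character 6 (derived state '0') is shared by Taxon N and Taxon Q — a synapomorphy uniting that clade.
Most parsimonious ingroup topology: ((Taxon N,Taxon Q),(Taxon H,(Taxon M,Taxon Y))).
Taxon M and Taxon Y form a cherry on this tree, so they are sister taxa.

Taxon Y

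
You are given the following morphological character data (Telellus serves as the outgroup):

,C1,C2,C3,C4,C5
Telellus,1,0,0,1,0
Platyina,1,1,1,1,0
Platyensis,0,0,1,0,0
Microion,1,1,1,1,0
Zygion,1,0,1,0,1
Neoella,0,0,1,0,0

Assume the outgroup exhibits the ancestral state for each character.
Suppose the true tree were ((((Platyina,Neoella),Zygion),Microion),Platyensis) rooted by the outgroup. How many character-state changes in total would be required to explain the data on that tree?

9

Map each character onto ((((Platyina,Neoella),Zygion),Microion),Platyensis) (rooted by Telellus) and count the minimum state changes it requires (Fitch parsimony):
C1: 2; C2: 2; C3: 1; C4: 3; C5: 1.
Total tree length = 9.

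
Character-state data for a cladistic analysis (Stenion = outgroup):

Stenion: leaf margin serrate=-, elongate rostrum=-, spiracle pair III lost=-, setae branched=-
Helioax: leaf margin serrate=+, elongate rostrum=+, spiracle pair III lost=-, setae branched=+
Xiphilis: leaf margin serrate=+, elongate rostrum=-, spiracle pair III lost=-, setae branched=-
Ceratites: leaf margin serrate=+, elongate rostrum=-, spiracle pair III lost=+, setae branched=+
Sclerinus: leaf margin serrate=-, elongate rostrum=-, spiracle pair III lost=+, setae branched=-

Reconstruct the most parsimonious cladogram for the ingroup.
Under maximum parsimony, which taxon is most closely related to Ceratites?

The outgroup has state '-' for every character, so '+' is the derived state throughout.
Only Ceratites, Helioax, and Xiphilis show the derived state '+' for leaf margin serrate, supporting them as a clade.
elongate rostrum (derived state '+') is unique to Helioax (autapomorphy; uninformative for grouping).
spiracle pair III lost (state '+') occurs in Ceratites and Sclerinus but conflicts with the nesting implied by the other characters — most parsimoniously interpreted as homoplasy.
setae branched (derived state '+') is shared by Ceratites and Helioax — a synapomorphy uniting that clade.
Most parsimonious ingroup topology: (((Helioax,Ceratites),Xiphilis),Sclerinus).
Ceratites and Helioax form a cherry on this tree, so they are sister taxa.

Helioax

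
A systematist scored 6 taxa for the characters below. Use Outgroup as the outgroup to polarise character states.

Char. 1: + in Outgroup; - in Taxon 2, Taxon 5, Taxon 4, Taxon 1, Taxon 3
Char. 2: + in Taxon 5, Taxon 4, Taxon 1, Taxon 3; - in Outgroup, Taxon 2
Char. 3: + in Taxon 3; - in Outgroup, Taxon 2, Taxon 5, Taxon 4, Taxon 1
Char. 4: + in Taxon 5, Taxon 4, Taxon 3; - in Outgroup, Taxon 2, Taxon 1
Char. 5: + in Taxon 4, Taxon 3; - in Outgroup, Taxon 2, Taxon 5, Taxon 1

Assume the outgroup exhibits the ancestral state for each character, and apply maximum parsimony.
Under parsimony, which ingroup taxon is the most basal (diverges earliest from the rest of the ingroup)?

Character polarity is set by the outgroup: the derived state is whichever differs from the outgroup's state, so for Char. 1 the derived state is '-', and for the remaining characters it is '+'.
All ingroup taxa share the derived state '-' for Char. 1; it defines the ingroup but does not resolve relationships within it.
Char. 2 (derived state '+') is shared by Taxon 1, Taxon 3, Taxon 4, and Taxon 5 — a synapomorphy uniting that clade.
Char. 3 (derived state '+') is unique to Taxon 3 (autapomorphy; uninformative for grouping).
Only Taxon 3, Taxon 4, and Taxon 5 show the derived state '+' for Char. 4, supporting them as a clade.
Char. 5 (derived state '+') is shared by Taxon 3 and Taxon 4 — a synapomorphy uniting that clade.
Most parsimonious ingroup topology: (Taxon 2,((Taxon 5,(Taxon 4,Taxon 3)),Taxon 1)).
Taxon 2 is sister to the clade containing all other ingroup taxa, so it is the earliest-diverging (most basal) ingroup lineage.

Taxon 2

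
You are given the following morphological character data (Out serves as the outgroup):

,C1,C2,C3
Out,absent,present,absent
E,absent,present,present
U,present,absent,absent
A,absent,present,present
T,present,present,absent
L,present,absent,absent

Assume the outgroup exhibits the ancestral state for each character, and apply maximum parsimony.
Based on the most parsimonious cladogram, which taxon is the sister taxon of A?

Character polarity is set by the outgroup: the derived state is whichever differs from the outgroup's state, so for C2 the derived state is 'absent', and for the remaining characters it is 'present'.
C1 (derived state 'present') is shared by L, T, and U — a synapomorphy uniting that clade.
C2: derived state 'absent' in L and U only — synapomorphy for {L, U}.
C3: derived state 'present' in A and E only — synapomorphy for {A, E}.
Most parsimonious ingroup topology: ((E,A),((U,L),T)).
A and E form a cherry on this tree, so they are sister taxa.

E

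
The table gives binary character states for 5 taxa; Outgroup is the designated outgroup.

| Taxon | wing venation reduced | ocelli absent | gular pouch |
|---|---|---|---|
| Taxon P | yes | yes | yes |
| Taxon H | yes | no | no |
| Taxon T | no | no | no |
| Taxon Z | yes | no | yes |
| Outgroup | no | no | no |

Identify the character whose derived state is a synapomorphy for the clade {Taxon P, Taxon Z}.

The outgroup has state 'no' for every character, so 'yes' is the derived state throughout.
Only Taxon H, Taxon P, and Taxon Z show the derived state 'yes' for wing venation reduced, supporting them as a clade.
ocelli absent (derived state 'yes') is unique to Taxon P (autapomorphy; uninformative for grouping).
gular pouch: derived state 'yes' in Taxon P and Taxon Z only — synapomorphy for {Taxon P, Taxon Z}.
Most parsimonious ingroup topology: ((Taxon H,(Taxon P,Taxon Z)),Taxon T).
The clade {Taxon P, Taxon Z} is supported by gular pouch: its derived state 'yes' occurs in exactly those taxa and in no other taxon (including the outgroup).

gular pouch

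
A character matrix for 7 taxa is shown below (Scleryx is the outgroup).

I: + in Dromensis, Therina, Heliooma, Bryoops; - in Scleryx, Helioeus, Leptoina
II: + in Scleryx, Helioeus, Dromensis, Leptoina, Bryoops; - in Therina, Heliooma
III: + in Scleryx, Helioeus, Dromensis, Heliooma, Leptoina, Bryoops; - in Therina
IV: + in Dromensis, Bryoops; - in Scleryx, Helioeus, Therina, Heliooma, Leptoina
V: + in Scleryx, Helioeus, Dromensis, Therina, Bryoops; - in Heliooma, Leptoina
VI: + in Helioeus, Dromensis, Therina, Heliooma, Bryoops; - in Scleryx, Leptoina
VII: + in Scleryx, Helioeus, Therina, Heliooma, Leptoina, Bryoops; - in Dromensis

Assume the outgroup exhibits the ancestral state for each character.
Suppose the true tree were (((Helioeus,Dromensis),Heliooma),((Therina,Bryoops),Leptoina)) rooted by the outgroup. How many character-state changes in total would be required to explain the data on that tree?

13

Map each character onto (((Helioeus,Dromensis),Heliooma),((Therina,Bryoops),Leptoina)) (rooted by Scleryx) and count the minimum state changes it requires (Fitch parsimony):
I: 3; II: 2; III: 1; IV: 2; V: 2; VI: 2; VII: 1.
Total tree length = 13.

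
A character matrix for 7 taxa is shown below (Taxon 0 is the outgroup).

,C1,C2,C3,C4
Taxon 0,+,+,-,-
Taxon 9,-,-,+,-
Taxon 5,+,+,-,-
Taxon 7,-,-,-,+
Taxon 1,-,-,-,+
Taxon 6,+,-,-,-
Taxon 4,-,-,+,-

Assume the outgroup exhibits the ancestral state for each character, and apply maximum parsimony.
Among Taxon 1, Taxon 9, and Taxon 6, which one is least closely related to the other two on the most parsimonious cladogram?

Taxon 6

Character polarity is set by the outgroup: the derived state is whichever differs from the outgroup's state, so for C1, C2 the derived state is '-', and for the remaining characters it is '+'.
Only Taxon 1, Taxon 4, Taxon 7, and Taxon 9 show the derived state '-' for C1, supporting them as a clade.
Only Taxon 1, Taxon 4, Taxon 6, Taxon 7, and Taxon 9 show the derived state '-' for C2, supporting them as a clade.
C3: derived state '+' in Taxon 4 and Taxon 9 only — synapomorphy for {Taxon 4, Taxon 9}.
C4: derived state '+' in Taxon 1 and Taxon 7 only — synapomorphy for {Taxon 1, Taxon 7}.
Most parsimonious ingroup topology: ((((Taxon 9,Taxon 4),(Taxon 7,Taxon 1)),Taxon 6),Taxon 5).
Taxon 9 and Taxon 1 share a more recent common ancestor with each other than either does with Taxon 6, so Taxon 6 is the least closely related of the three.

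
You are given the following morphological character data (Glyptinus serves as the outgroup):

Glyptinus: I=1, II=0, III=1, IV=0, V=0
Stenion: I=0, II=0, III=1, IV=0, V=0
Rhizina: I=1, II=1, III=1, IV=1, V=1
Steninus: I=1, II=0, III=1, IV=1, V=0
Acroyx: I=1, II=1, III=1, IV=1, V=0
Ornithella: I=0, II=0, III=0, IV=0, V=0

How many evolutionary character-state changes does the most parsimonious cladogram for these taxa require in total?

5

Character polarity is set by the outgroup: the derived state is whichever differs from the outgroup's state, so for I, III the derived state is '0', and for the remaining characters it is '1'.
I (derived state '0') is shared by Ornithella and Stenion — a synapomorphy uniting that clade.
II (derived state '1') is shared by Acroyx and Rhizina — a synapomorphy uniting that clade.
III (derived state '0') is unique to Ornithella (autapomorphy; uninformative for grouping).
Only Acroyx, Rhizina, and Steninus show the derived state '1' for IV, supporting them as a clade.
V (derived state '1') is unique to Rhizina (autapomorphy; uninformative for grouping).
Most parsimonious ingroup topology: ((Stenion,Ornithella),((Rhizina,Acroyx),Steninus)).
Changes per character on this tree: I: 1; II: 1; III: 1; IV: 1; V: 1.
Total = 5.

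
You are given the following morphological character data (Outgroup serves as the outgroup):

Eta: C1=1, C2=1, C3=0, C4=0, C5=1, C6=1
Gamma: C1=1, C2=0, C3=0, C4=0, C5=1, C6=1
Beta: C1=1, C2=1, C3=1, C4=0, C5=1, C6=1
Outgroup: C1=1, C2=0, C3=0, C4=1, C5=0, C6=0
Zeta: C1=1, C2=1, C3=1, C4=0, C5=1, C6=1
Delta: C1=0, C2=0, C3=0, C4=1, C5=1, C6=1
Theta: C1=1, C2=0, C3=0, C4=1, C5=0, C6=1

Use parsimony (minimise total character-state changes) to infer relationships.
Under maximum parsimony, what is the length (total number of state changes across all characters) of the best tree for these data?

6

Character polarity is set by the outgroup: the derived state is whichever differs from the outgroup's state, so for C1, C4 the derived state is '0', and for the remaining characters it is '1'.
C1: derived state '0' in Delta only — an autapomorphy, so it tells us nothing about relationships among taxa.
Only Beta, Eta, and Zeta show the derived state '1' for C2, supporting them as a clade.
C3 (derived state '1') is shared by Beta and Zeta — a synapomorphy uniting that clade.
C4 (derived state '0') is shared by Beta, Eta, Gamma, and Zeta — a synapomorphy uniting that clade.
C5 (derived state '1') is shared by Beta, Delta, Eta, Gamma, and Zeta — a synapomorphy uniting that clade.
C6 (derived state '1') is shared by all ingroup taxa — unites the whole ingroup.
Most parsimonious ingroup topology: (((((Beta,Zeta),Eta),Gamma),Delta),Theta).
Changes per character on this tree: C1: 1; C2: 1; C3: 1; C4: 1; C5: 1; C6: 1.
Total = 6.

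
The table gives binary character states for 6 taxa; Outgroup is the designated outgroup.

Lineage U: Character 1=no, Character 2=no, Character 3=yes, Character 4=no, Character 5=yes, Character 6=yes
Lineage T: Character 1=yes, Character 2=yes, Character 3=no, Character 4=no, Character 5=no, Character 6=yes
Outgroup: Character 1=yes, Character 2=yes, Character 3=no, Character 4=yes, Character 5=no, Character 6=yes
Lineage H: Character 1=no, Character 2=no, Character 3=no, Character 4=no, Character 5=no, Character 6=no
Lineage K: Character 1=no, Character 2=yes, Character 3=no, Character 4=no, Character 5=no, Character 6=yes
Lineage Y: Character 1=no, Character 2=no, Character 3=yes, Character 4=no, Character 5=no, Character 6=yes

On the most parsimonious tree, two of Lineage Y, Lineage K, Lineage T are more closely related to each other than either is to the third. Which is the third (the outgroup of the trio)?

Character polarity is set by the outgroup: the derived state is whichever differs from the outgroup's state, so for Character 1, Character 2, Character 4, Character 6 the derived state is 'no', and for the remaining characters it is 'yes'.
Character 1 (derived state 'no') is shared by Lineage H, Lineage K, Lineage U, and Lineage Y — a synapomorphy uniting that clade.
Character 2: derived state 'no' in Lineage H, Lineage U, and Lineage Y only — synapomorphy for {Lineage H, Lineage U, Lineage Y}.
Character 3: derived state 'yes' in Lineage U and Lineage Y only — synapomorphy for {Lineage U, Lineage Y}.
Character 4 (derived state 'no') is shared by all ingroup taxa — unites the whole ingroup.
Character 5: derived state 'yes' in Lineage U only — an autapomorphy, so it tells us nothing about relationships among taxa.
Character 6: derived state 'no' in Lineage H only — an autapomorphy, so it tells us nothing about relationships among taxa.
Most parsimonious ingroup topology: ((((Lineage U,Lineage Y),Lineage H),Lineage K),Lineage T).
Lineage Y and Lineage K share a more recent common ancestor with each other than either does with Lineage T, so Lineage T is the least closely related of the three.

Lineage T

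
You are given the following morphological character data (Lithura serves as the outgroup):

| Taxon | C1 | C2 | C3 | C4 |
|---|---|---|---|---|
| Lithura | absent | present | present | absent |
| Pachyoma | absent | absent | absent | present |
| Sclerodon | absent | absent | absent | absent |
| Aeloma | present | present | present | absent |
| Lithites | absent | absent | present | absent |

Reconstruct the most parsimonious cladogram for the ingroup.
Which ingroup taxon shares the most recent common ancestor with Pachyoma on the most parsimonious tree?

Character polarity is set by the outgroup: the derived state is whichever differs from the outgroup's state, so for C2, C3 the derived state is 'absent', and for the remaining characters it is 'present'.
C1 (derived state 'present') is unique to Aeloma (autapomorphy; uninformative for grouping).
C2: derived state 'absent' in Lithites, Pachyoma, and Sclerodon only — synapomorphy for {Lithites, Pachyoma, Sclerodon}.
Only Pachyoma and Sclerodon show the derived state 'absent' for C3, supporting them as a clade.
C4 (derived state 'present') is unique to Pachyoma (autapomorphy; uninformative for grouping).
Most parsimonious ingroup topology: (((Pachyoma,Sclerodon),Lithites),Aeloma).
Pachyoma and Sclerodon form a cherry on this tree, so they are sister taxa.

Sclerodon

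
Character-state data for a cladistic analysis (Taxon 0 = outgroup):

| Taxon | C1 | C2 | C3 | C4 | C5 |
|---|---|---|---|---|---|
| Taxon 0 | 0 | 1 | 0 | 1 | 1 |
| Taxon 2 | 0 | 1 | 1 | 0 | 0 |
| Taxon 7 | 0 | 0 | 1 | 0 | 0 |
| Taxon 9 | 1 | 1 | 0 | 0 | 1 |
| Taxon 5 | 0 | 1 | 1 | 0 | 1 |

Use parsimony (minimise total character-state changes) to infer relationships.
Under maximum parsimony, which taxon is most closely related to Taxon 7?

Character polarity is set by the outgroup: the derived state is whichever differs from the outgroup's state, so for C2, C4, C5 the derived state is '0', and for the remaining characters it is '1'.
C1 (derived state '1') is unique to Taxon 9 (autapomorphy; uninformative for grouping).
C2 (derived state '0') is unique to Taxon 7 (autapomorphy; uninformative for grouping).
Only Taxon 2, Taxon 5, and Taxon 7 show the derived state '1' for C3, supporting them as a clade.
C4 (derived state '0') is shared by all ingroup taxa — unites the whole ingroup.
C5: derived state '0' in Taxon 2 and Taxon 7 only — synapomorphy for {Taxon 2, Taxon 7}.
Most parsimonious ingroup topology: (((Taxon 2,Taxon 7),Taxon 5),Taxon 9).
Taxon 7 and Taxon 2 form a cherry on this tree, so they are sister taxa.

Taxon 2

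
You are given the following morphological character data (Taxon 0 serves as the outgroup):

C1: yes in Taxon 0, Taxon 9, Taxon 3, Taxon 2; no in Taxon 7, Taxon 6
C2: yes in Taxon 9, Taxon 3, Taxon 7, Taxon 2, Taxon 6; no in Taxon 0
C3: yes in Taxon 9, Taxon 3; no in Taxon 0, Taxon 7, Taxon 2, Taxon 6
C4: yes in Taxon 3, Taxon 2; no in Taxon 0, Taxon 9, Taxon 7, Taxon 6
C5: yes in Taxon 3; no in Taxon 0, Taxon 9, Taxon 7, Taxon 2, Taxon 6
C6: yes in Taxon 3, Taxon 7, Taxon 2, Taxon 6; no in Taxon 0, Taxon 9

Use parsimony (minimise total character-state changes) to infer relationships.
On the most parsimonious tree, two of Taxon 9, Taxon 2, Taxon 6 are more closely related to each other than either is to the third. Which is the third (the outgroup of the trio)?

Taxon 9

Character polarity is set by the outgroup: the derived state is whichever differs from the outgroup's state, so for C1 the derived state is 'no', and for the remaining characters it is 'yes'.
C1: derived state 'no' in Taxon 6 and Taxon 7 only — synapomorphy for {Taxon 6, Taxon 7}.
All ingroup taxa share the derived state 'yes' for C2; it defines the ingroup but does not resolve relationships within it.
C3 groups Taxon 3 and Taxon 9, which is incompatible with the clades supported by the remaining characters; treating it as convergent (homoplasy) costs fewer steps than any alternative tree.
C4 (derived state 'yes') is shared by Taxon 2 and Taxon 3 — a synapomorphy uniting that clade.
C5: derived state 'yes' in Taxon 3 only — an autapomorphy, so it tells us nothing about relationships among taxa.
C6 (derived state 'yes') is shared by Taxon 2, Taxon 3, Taxon 6, and Taxon 7 — a synapomorphy uniting that clade.
Most parsimonious ingroup topology: (Taxon 9,((Taxon 3,Taxon 2),(Taxon 7,Taxon 6))).
Taxon 2 and Taxon 6 share a more recent common ancestor with each other than either does with Taxon 9, so Taxon 9 is the least closely related of the three.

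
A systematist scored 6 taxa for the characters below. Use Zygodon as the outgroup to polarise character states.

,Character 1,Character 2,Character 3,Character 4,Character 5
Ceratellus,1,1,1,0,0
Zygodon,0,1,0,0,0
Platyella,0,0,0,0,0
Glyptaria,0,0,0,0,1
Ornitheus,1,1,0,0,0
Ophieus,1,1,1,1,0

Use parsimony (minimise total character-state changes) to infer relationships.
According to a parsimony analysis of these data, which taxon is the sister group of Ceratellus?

Ophieus

Character polarity is set by the outgroup: the derived state is whichever differs from the outgroup's state, so for Character 2 the derived state is '0', and for the remaining characters it is '1'.
Only Ceratellus, Ophieus, and Ornitheus show the derived state '1' for Character 1, supporting them as a clade.
Character 2 (derived state '0') is shared by Glyptaria and Platyella — a synapomorphy uniting that clade.
Character 3: derived state '1' in Ceratellus and Ophieus only — synapomorphy for {Ceratellus, Ophieus}.
Character 4 (derived state '1') is unique to Ophieus (autapomorphy; uninformative for grouping).
Character 5: derived state '1' in Glyptaria only — an autapomorphy, so it tells us nothing about relationships among taxa.
Most parsimonious ingroup topology: (((Ceratellus,Ophieus),Ornitheus),(Glyptaria,Platyella)).
Ceratellus and Ophieus form a cherry on this tree, so they are sister taxa.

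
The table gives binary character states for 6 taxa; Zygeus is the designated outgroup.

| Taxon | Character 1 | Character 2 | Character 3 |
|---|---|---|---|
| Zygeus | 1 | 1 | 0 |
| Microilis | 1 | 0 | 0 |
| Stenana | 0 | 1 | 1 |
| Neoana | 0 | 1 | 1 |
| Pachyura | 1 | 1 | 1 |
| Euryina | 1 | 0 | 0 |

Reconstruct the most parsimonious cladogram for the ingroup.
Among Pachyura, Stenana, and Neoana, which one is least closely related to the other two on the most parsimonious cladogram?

Pachyura

Character polarity is set by the outgroup: the derived state is whichever differs from the outgroup's state, so for Character 1, Character 2 the derived state is '0', and for the remaining characters it is '1'.
Character 1: derived state '0' in Neoana and Stenana only — synapomorphy for {Neoana, Stenana}.
Only Euryina and Microilis show the derived state '0' for Character 2, supporting them as a clade.
Character 3 (derived state '1') is shared by Neoana, Pachyura, and Stenana — a synapomorphy uniting that clade.
Most parsimonious ingroup topology: ((Microilis,Euryina),((Stenana,Neoana),Pachyura)).
Neoana and Stenana share a more recent common ancestor with each other than either does with Pachyura, so Pachyura is the least closely related of the three.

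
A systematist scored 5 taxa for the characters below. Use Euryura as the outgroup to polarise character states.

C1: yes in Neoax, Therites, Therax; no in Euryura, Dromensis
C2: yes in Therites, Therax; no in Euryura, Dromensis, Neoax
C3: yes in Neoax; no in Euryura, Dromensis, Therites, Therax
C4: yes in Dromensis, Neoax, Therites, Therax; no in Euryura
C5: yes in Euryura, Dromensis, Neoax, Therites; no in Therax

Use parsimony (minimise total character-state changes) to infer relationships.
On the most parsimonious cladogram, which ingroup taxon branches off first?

Dromensis

Character polarity is set by the outgroup: the derived state is whichever differs from the outgroup's state, so for C5 the derived state is 'no', and for the remaining characters it is 'yes'.
C1: derived state 'yes' in Neoax, Therax, and Therites only — synapomorphy for {Neoax, Therax, Therites}.
Only Therax and Therites show the derived state 'yes' for C2, supporting them as a clade.
C3: derived state 'yes' in Neoax only — an autapomorphy, so it tells us nothing about relationships among taxa.
All ingroup taxa share the derived state 'yes' for C4; it defines the ingroup but does not resolve relationships within it.
C5 (derived state 'no') is unique to Therax (autapomorphy; uninformative for grouping).
Most parsimonious ingroup topology: (Dromensis,(Neoax,(Therites,Therax))).
Dromensis is sister to the clade containing all other ingroup taxa, so it is the earliest-diverging (most basal) ingroup lineage.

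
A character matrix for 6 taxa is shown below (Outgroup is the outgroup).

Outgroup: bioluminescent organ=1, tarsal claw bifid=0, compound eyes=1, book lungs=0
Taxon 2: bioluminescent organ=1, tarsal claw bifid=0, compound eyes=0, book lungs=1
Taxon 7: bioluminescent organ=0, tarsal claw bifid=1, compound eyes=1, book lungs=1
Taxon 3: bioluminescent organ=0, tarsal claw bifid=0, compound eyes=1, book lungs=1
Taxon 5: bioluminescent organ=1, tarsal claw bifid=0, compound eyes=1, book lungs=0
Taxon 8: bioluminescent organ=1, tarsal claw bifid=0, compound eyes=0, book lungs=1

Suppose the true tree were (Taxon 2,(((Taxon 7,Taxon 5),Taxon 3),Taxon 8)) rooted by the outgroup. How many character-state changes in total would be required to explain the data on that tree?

7

Map each character onto (Taxon 2,(((Taxon 7,Taxon 5),Taxon 3),Taxon 8)) (rooted by Outgroup) and count the minimum state changes it requires (Fitch parsimony):
bioluminescent organ: 2; tarsal claw bifid: 1; compound eyes: 2; book lungs: 2.
Total tree length = 7.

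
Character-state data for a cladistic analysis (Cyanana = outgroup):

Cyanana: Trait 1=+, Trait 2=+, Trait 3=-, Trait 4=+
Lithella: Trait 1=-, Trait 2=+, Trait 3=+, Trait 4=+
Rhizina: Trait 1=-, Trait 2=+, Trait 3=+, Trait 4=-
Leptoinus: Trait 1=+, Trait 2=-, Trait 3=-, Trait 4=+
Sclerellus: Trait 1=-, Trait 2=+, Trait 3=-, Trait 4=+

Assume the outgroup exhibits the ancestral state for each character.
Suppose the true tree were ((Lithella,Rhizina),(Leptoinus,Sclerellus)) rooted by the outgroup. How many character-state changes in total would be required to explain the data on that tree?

Map each character onto ((Lithella,Rhizina),(Leptoinus,Sclerellus)) (rooted by Cyanana) and count the minimum state changes it requires (Fitch parsimony):
Trait 1: 2; Trait 2: 1; Trait 3: 1; Trait 4: 1.
Total tree length = 5.

5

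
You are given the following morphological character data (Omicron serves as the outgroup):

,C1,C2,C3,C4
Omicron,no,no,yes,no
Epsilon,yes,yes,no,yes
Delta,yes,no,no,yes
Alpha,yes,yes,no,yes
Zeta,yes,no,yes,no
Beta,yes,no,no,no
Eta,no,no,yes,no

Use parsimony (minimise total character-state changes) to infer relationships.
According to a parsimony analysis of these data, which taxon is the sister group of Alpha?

Character polarity is set by the outgroup: the derived state is whichever differs from the outgroup's state, so for C3 the derived state is 'no', and for the remaining characters it is 'yes'.
Only Alpha, Beta, Delta, Epsilon, and Zeta show the derived state 'yes' for C1, supporting them as a clade.
C2 (derived state 'yes') is shared by Alpha and Epsilon — a synapomorphy uniting that clade.
C3: derived state 'no' in Alpha, Beta, Delta, and Epsilon only — synapomorphy for {Alpha, Beta, Delta, Epsilon}.
C4: derived state 'yes' in Alpha, Delta, and Epsilon only — synapomorphy for {Alpha, Delta, Epsilon}.
Most parsimonious ingroup topology: (((((Epsilon,Alpha),Delta),Beta),Zeta),Eta).
Alpha and Epsilon form a cherry on this tree, so they are sister taxa.

Epsilon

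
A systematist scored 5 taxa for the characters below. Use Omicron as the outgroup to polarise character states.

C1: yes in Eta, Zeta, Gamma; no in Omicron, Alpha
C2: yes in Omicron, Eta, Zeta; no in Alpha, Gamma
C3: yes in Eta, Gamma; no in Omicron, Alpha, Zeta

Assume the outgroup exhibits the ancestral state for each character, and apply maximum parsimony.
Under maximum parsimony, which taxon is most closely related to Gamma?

Character polarity is set by the outgroup: the derived state is whichever differs from the outgroup's state, so for C2 the derived state is 'no', and for the remaining characters it is 'yes'.
C1: derived state 'yes' in Eta, Gamma, and Zeta only — synapomorphy for {Eta, Gamma, Zeta}.
C2 groups Alpha and Gamma, which is incompatible with the clades supported by the remaining characters; treating it as convergent (homoplasy) costs fewer steps than any alternative tree.
C3: derived state 'yes' in Eta and Gamma only — synapomorphy for {Eta, Gamma}.
Most parsimonious ingroup topology: (Alpha,((Eta,Gamma),Zeta)).
Gamma and Eta form a cherry on this tree, so they are sister taxa.

Eta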